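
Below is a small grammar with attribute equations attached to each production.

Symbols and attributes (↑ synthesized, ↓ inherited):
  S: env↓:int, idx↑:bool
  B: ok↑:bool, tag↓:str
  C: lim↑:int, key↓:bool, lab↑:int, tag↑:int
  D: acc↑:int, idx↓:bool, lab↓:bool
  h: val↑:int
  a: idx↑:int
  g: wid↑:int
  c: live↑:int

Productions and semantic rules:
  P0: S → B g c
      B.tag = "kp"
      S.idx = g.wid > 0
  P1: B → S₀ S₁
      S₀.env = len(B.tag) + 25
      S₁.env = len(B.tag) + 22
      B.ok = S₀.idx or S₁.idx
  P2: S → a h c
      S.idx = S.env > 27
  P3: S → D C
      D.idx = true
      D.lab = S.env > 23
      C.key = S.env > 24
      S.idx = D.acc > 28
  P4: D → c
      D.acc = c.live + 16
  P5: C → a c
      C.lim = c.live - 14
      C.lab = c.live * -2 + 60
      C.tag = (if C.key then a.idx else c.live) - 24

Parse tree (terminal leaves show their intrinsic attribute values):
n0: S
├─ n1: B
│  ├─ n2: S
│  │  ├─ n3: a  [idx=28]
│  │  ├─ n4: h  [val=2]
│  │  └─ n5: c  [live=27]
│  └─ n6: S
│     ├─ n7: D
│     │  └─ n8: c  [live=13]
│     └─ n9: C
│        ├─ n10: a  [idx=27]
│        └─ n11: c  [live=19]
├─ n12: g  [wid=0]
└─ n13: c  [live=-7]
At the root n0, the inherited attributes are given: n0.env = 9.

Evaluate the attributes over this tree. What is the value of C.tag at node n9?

-5

1. n0.env = 9  [given at root]
2. n1.tag = "kp"  ["kp"]
3. n2.env = 27  [len(B.tag) + 25]
4. n3.idx = 28  [terminal]
5. n4.val = 2  [terminal]
6. n5.live = 27  [terminal]
7. n2.idx = false  [S.env > 27]
8. n6.env = 24  [len(B.tag) + 22]
9. n7.idx = true  [true]
10. n7.lab = true  [S.env > 23]
11. n8.live = 13  [terminal]
12. n7.acc = 29  [c.live + 16]
13. n9.key = false  [S.env > 24]
14. n10.idx = 27  [terminal]
15. n11.live = 19  [terminal]
16. n9.lim = 5  [c.live - 14]
17. n9.lab = 22  [c.live * -2 + 60]
18. n9.tag = -5  [(if C.key then a.idx else c.live) - 24]
19. n6.idx = true  [D.acc > 28]
20. n1.ok = true  [S₀.idx or S₁.idx]
21. n12.wid = 0  [terminal]
22. n13.live = -7  [terminal]
23. n0.idx = false  [g.wid > 0]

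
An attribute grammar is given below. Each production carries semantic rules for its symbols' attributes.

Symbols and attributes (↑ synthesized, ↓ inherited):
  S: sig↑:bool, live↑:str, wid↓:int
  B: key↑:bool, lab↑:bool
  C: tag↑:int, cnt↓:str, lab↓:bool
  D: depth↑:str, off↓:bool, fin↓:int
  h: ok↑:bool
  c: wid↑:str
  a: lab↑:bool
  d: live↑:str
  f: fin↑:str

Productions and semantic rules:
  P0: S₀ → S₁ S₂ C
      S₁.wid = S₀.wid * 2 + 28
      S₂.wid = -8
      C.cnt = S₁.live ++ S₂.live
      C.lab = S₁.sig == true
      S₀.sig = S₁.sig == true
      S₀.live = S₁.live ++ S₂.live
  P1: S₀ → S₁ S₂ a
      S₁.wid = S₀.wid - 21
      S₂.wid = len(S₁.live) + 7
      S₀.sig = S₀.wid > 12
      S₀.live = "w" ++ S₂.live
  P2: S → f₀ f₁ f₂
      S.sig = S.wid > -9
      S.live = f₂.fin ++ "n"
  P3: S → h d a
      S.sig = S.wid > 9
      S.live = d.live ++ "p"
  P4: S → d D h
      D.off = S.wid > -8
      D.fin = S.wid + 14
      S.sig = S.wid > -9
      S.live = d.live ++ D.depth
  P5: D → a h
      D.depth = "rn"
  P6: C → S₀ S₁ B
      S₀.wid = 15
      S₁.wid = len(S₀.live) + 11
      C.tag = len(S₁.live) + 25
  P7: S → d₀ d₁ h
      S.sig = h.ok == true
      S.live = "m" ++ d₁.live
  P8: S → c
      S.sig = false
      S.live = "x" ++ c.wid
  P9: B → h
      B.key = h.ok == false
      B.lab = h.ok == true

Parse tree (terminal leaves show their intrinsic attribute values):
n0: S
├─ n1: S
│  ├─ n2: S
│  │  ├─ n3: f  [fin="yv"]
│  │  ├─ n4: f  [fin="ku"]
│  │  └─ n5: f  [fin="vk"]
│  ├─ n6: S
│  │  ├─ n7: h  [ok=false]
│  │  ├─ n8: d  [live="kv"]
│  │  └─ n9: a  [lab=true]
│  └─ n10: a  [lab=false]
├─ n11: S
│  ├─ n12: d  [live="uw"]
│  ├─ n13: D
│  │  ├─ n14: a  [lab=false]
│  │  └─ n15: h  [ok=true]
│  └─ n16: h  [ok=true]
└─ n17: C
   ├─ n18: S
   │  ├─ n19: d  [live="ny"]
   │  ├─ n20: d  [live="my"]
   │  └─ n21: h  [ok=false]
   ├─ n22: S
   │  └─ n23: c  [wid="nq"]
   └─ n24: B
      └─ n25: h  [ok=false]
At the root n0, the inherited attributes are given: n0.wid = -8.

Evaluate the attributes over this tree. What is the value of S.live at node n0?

"wkvpuwrn"

1. n0.wid = -8  [given at root]
2. n1.wid = 12  [S₀.wid * 2 + 28]
3. n2.wid = -9  [S₀.wid - 21]
4. n3.fin = "yv"  [terminal]
5. n4.fin = "ku"  [terminal]
6. n5.fin = "vk"  [terminal]
7. n2.sig = false  [S.wid > -9]
8. n2.live = "vkn"  [f₂.fin ++ "n"]
9. n6.wid = 10  [len(S₁.live) + 7]
10. n7.ok = false  [terminal]
11. n8.live = "kv"  [terminal]
12. n9.lab = true  [terminal]
13. n6.sig = true  [S.wid > 9]
14. n6.live = "kvp"  [d.live ++ "p"]
15. n10.lab = false  [terminal]
16. n1.sig = false  [S₀.wid > 12]
17. n1.live = "wkvp"  ["w" ++ S₂.live]
18. n11.wid = -8  [-8]
19. n12.live = "uw"  [terminal]
20. n13.off = false  [S.wid > -8]
21. n13.fin = 6  [S.wid + 14]
22. n14.lab = false  [terminal]
23. n15.ok = true  [terminal]
24. n13.depth = "rn"  ["rn"]
25. n16.ok = true  [terminal]
26. n11.sig = true  [S.wid > -9]
27. n11.live = "uwrn"  [d.live ++ D.depth]
28. n17.cnt = "wkvpuwrn"  [S₁.live ++ S₂.live]
29. n17.lab = false  [S₁.sig == true]
30. n18.wid = 15  [15]
31. n19.live = "ny"  [terminal]
32. n20.live = "my"  [terminal]
33. n21.ok = false  [terminal]
34. n18.sig = false  [h.ok == true]
35. n18.live = "mmy"  ["m" ++ d₁.live]
36. n22.wid = 14  [len(S₀.live) + 11]
37. n23.wid = "nq"  [terminal]
38. n22.sig = false  [false]
39. n22.live = "xnq"  ["x" ++ c.wid]
40. n25.ok = false  [terminal]
41. n24.key = true  [h.ok == false]
42. n24.lab = false  [h.ok == true]
43. n17.tag = 28  [len(S₁.live) + 25]
44. n0.sig = false  [S₁.sig == true]
45. n0.live = "wkvpuwrn"  [S₁.live ++ S₂.live]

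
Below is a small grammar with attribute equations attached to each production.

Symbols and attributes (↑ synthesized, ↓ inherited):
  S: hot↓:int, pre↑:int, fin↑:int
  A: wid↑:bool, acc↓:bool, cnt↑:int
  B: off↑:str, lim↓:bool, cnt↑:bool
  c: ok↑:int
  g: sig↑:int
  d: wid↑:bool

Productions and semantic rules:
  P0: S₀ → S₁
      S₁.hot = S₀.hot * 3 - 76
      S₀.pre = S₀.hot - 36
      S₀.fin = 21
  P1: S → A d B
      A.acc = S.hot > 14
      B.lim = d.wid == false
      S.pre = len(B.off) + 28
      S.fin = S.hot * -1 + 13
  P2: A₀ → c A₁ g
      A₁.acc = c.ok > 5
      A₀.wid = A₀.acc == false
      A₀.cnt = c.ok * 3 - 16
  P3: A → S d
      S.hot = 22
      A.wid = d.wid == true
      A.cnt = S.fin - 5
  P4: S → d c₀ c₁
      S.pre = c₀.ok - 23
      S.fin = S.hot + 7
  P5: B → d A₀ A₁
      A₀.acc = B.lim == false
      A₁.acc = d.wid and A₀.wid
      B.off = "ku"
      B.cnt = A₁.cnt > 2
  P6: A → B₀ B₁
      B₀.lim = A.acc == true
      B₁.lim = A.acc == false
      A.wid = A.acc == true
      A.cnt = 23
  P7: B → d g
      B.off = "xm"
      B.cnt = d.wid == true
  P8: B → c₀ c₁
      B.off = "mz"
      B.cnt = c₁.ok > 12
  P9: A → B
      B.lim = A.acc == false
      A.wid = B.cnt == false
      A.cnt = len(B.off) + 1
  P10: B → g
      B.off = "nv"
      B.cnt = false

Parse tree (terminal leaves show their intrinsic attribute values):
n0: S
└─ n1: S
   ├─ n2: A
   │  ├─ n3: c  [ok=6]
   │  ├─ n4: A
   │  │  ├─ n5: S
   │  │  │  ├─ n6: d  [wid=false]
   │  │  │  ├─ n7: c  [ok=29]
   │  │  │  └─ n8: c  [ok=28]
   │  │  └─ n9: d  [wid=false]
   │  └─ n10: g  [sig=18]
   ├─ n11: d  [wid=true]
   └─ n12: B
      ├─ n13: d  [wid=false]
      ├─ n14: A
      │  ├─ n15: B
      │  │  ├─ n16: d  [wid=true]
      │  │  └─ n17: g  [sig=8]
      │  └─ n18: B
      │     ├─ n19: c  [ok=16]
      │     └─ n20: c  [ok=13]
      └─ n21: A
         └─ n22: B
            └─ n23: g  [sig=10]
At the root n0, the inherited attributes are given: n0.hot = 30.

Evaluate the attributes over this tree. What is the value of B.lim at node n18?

false

1. n0.hot = 30  [given at root]
2. n1.hot = 14  [S₀.hot * 3 - 76]
3. n2.acc = false  [S.hot > 14]
4. n3.ok = 6  [terminal]
5. n4.acc = true  [c.ok > 5]
6. n5.hot = 22  [22]
7. n6.wid = false  [terminal]
8. n7.ok = 29  [terminal]
9. n8.ok = 28  [terminal]
10. n5.pre = 6  [c₀.ok - 23]
11. n5.fin = 29  [S.hot + 7]
12. n9.wid = false  [terminal]
13. n4.wid = false  [d.wid == true]
14. n4.cnt = 24  [S.fin - 5]
15. n10.sig = 18  [terminal]
16. n2.wid = true  [A₀.acc == false]
17. n2.cnt = 2  [c.ok * 3 - 16]
18. n11.wid = true  [terminal]
19. n12.lim = false  [d.wid == false]
20. n13.wid = false  [terminal]
21. n14.acc = true  [B.lim == false]
22. n15.lim = true  [A.acc == true]
23. n16.wid = true  [terminal]
24. n17.sig = 8  [terminal]
25. n15.off = "xm"  ["xm"]
26. n15.cnt = true  [d.wid == true]
27. n18.lim = false  [A.acc == false]
28. n19.ok = 16  [terminal]
29. n20.ok = 13  [terminal]
30. n18.off = "mz"  ["mz"]
31. n18.cnt = true  [c₁.ok > 12]
32. n14.wid = true  [A.acc == true]
33. n14.cnt = 23  [23]
34. n21.acc = false  [d.wid and A₀.wid]
35. n22.lim = true  [A.acc == false]
36. n23.sig = 10  [terminal]
37. n22.off = "nv"  ["nv"]
38. n22.cnt = false  [false]
39. n21.wid = true  [B.cnt == false]
40. n21.cnt = 3  [len(B.off) + 1]
41. n12.off = "ku"  ["ku"]
42. n12.cnt = true  [A₁.cnt > 2]
43. n1.pre = 30  [len(B.off) + 28]
44. n1.fin = -1  [S.hot * -1 + 13]
45. n0.pre = -6  [S₀.hot - 36]
46. n0.fin = 21  [21]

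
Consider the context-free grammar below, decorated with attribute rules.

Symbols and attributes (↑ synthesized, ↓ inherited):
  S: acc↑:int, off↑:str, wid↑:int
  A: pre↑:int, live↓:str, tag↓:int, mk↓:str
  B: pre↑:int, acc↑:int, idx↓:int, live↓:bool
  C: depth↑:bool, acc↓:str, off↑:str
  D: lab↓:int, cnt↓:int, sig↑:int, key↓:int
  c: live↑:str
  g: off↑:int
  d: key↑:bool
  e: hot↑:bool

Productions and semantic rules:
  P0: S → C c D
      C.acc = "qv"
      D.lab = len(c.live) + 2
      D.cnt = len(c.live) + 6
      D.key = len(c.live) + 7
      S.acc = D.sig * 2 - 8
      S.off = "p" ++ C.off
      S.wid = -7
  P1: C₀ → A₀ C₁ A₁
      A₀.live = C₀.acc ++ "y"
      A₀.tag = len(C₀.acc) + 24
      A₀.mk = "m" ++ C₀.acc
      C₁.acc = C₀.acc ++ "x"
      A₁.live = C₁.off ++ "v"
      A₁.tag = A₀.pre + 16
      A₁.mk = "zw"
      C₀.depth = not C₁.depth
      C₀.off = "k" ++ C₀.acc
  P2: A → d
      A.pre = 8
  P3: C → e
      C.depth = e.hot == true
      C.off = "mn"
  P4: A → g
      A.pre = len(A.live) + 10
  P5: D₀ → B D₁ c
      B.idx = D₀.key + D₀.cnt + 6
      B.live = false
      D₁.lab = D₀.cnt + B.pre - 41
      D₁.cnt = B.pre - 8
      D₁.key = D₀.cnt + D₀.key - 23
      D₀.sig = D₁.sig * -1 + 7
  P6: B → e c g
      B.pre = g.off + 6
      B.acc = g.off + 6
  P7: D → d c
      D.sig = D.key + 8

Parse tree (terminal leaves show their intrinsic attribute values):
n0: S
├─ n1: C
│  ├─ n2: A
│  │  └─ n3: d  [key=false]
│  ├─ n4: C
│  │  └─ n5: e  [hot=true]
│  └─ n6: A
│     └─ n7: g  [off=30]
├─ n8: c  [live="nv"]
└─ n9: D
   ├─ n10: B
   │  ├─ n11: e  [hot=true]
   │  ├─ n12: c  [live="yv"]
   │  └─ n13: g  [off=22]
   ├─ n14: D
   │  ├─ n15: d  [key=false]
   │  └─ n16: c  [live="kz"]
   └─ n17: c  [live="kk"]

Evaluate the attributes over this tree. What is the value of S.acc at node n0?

1. n1.acc = "qv"  ["qv"]
2. n2.live = "qvy"  [C₀.acc ++ "y"]
3. n2.tag = 26  [len(C₀.acc) + 24]
4. n2.mk = "mqv"  ["m" ++ C₀.acc]
5. n3.key = false  [terminal]
6. n2.pre = 8  [8]
7. n4.acc = "qvx"  [C₀.acc ++ "x"]
8. n5.hot = true  [terminal]
9. n4.depth = true  [e.hot == true]
10. n4.off = "mn"  ["mn"]
11. n6.live = "mnv"  [C₁.off ++ "v"]
12. n6.tag = 24  [A₀.pre + 16]
13. n6.mk = "zw"  ["zw"]
14. n7.off = 30  [terminal]
15. n6.pre = 13  [len(A.live) + 10]
16. n1.depth = false  [not C₁.depth]
17. n1.off = "kqv"  ["k" ++ C₀.acc]
18. n8.live = "nv"  [terminal]
19. n9.lab = 4  [len(c.live) + 2]
20. n9.cnt = 8  [len(c.live) + 6]
21. n9.key = 9  [len(c.live) + 7]
22. n10.idx = 23  [D₀.key + D₀.cnt + 6]
23. n10.live = false  [false]
24. n11.hot = true  [terminal]
25. n12.live = "yv"  [terminal]
26. n13.off = 22  [terminal]
27. n10.pre = 28  [g.off + 6]
28. n10.acc = 28  [g.off + 6]
29. n14.lab = -5  [D₀.cnt + B.pre - 41]
30. n14.cnt = 20  [B.pre - 8]
31. n14.key = -6  [D₀.cnt + D₀.key - 23]
32. n15.key = false  [terminal]
33. n16.live = "kz"  [terminal]
34. n14.sig = 2  [D.key + 8]
35. n17.live = "kk"  [terminal]
36. n9.sig = 5  [D₁.sig * -1 + 7]
37. n0.acc = 2  [D.sig * 2 - 8]
38. n0.off = "pkqv"  ["p" ++ C.off]
39. n0.wid = -7  [-7]

2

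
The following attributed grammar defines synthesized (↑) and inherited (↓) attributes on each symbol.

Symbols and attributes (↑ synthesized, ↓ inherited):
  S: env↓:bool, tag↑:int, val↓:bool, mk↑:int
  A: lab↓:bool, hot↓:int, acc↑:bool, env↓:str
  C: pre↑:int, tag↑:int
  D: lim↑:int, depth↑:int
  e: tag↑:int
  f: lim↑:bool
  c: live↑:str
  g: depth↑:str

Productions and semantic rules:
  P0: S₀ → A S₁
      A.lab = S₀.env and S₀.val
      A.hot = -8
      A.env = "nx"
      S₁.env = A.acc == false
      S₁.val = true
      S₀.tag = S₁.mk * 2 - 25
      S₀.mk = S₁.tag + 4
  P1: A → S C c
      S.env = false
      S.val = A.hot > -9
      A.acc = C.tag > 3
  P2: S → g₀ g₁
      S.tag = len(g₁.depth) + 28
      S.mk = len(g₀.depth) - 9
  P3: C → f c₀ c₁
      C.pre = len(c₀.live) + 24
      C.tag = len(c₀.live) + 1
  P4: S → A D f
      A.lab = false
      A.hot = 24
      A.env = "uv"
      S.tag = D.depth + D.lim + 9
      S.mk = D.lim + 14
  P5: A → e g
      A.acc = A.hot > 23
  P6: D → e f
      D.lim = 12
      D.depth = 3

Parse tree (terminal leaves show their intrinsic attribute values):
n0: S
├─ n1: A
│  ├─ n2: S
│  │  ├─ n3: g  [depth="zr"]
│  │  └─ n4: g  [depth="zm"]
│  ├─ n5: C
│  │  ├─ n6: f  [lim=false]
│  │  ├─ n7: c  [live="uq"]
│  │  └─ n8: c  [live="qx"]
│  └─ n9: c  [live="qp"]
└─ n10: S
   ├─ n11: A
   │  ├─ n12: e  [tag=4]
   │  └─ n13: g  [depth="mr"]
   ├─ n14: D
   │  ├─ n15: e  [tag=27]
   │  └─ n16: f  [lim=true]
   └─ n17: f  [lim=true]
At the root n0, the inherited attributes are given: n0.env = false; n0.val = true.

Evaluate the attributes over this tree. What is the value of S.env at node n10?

true

1. n0.env = false  [given at root]
2. n0.val = true  [given at root]
3. n1.lab = false  [S₀.env and S₀.val]
4. n1.hot = -8  [-8]
5. n1.env = "nx"  ["nx"]
6. n2.env = false  [false]
7. n2.val = true  [A.hot > -9]
8. n3.depth = "zr"  [terminal]
9. n4.depth = "zm"  [terminal]
10. n2.tag = 30  [len(g₁.depth) + 28]
11. n2.mk = -7  [len(g₀.depth) - 9]
12. n6.lim = false  [terminal]
13. n7.live = "uq"  [terminal]
14. n8.live = "qx"  [terminal]
15. n5.pre = 26  [len(c₀.live) + 24]
16. n5.tag = 3  [len(c₀.live) + 1]
17. n9.live = "qp"  [terminal]
18. n1.acc = false  [C.tag > 3]
19. n10.env = true  [A.acc == false]
20. n10.val = true  [true]
21. n11.lab = false  [false]
22. n11.hot = 24  [24]
23. n11.env = "uv"  ["uv"]
24. n12.tag = 4  [terminal]
25. n13.depth = "mr"  [terminal]
26. n11.acc = true  [A.hot > 23]
27. n15.tag = 27  [terminal]
28. n16.lim = true  [terminal]
29. n14.lim = 12  [12]
30. n14.depth = 3  [3]
31. n17.lim = true  [terminal]
32. n10.tag = 24  [D.depth + D.lim + 9]
33. n10.mk = 26  [D.lim + 14]
34. n0.tag = 27  [S₁.mk * 2 - 25]
35. n0.mk = 28  [S₁.tag + 4]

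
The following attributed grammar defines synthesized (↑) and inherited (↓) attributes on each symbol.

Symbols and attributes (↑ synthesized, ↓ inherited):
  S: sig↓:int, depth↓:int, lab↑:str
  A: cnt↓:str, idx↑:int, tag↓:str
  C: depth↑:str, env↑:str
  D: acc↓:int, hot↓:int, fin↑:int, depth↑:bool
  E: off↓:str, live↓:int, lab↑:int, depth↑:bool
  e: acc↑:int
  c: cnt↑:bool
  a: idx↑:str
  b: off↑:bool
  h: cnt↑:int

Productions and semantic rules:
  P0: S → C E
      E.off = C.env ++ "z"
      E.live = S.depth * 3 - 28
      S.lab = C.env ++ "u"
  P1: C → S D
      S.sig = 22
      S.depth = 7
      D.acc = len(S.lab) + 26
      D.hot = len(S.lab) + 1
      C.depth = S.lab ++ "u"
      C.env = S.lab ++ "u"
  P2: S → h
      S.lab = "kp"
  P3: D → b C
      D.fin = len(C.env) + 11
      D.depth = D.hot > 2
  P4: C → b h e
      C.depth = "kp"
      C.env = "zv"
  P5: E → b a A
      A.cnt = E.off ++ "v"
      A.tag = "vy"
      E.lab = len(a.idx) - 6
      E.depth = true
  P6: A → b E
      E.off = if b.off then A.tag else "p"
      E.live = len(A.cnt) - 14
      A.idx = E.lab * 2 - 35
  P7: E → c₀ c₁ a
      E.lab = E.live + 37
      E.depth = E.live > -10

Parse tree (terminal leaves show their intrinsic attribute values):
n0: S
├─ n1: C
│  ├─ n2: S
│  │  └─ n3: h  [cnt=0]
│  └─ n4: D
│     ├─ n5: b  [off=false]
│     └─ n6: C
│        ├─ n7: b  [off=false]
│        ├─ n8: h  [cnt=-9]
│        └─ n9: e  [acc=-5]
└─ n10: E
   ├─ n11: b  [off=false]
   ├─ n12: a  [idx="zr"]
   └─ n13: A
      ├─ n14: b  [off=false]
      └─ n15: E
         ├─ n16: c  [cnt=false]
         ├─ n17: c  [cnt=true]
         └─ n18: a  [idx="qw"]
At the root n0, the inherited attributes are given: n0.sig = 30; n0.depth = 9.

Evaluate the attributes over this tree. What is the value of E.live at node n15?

-9

1. n0.sig = 30  [given at root]
2. n0.depth = 9  [given at root]
3. n2.sig = 22  [22]
4. n2.depth = 7  [7]
5. n3.cnt = 0  [terminal]
6. n2.lab = "kp"  ["kp"]
7. n4.acc = 28  [len(S.lab) + 26]
8. n4.hot = 3  [len(S.lab) + 1]
9. n5.off = false  [terminal]
10. n7.off = false  [terminal]
11. n8.cnt = -9  [terminal]
12. n9.acc = -5  [terminal]
13. n6.depth = "kp"  ["kp"]
14. n6.env = "zv"  ["zv"]
15. n4.fin = 13  [len(C.env) + 11]
16. n4.depth = true  [D.hot > 2]
17. n1.depth = "kpu"  [S.lab ++ "u"]
18. n1.env = "kpu"  [S.lab ++ "u"]
19. n10.off = "kpuz"  [C.env ++ "z"]
20. n10.live = -1  [S.depth * 3 - 28]
21. n11.off = false  [terminal]
22. n12.idx = "zr"  [terminal]
23. n13.cnt = "kpuzv"  [E.off ++ "v"]
24. n13.tag = "vy"  ["vy"]
25. n14.off = false  [terminal]
26. n15.off = "p"  [if b.off then A.tag else "p"]
27. n15.live = -9  [len(A.cnt) - 14]
28. n16.cnt = false  [terminal]
29. n17.cnt = true  [terminal]
30. n18.idx = "qw"  [terminal]
31. n15.lab = 28  [E.live + 37]
32. n15.depth = true  [E.live > -10]
33. n13.idx = 21  [E.lab * 2 - 35]
34. n10.lab = -4  [len(a.idx) - 6]
35. n10.depth = true  [true]
36. n0.lab = "kpuu"  [C.env ++ "u"]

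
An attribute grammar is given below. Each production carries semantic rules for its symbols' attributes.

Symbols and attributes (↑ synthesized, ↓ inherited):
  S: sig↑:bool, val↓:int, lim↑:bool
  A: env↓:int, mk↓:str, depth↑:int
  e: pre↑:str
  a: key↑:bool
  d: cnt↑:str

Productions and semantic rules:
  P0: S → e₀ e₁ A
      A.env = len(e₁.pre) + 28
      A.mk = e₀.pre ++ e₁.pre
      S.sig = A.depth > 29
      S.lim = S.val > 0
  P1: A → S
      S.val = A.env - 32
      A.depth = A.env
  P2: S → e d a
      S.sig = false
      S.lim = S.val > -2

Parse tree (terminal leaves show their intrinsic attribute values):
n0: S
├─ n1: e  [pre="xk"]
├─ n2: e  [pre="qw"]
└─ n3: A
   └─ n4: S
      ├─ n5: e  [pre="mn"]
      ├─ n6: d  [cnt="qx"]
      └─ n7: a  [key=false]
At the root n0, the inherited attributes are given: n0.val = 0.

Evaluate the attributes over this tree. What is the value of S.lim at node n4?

false

1. n0.val = 0  [given at root]
2. n1.pre = "xk"  [terminal]
3. n2.pre = "qw"  [terminal]
4. n3.env = 30  [len(e₁.pre) + 28]
5. n3.mk = "xkqw"  [e₀.pre ++ e₁.pre]
6. n4.val = -2  [A.env - 32]
7. n5.pre = "mn"  [terminal]
8. n6.cnt = "qx"  [terminal]
9. n7.key = false  [terminal]
10. n4.sig = false  [false]
11. n4.lim = false  [S.val > -2]
12. n3.depth = 30  [A.env]
13. n0.sig = true  [A.depth > 29]
14. n0.lim = false  [S.val > 0]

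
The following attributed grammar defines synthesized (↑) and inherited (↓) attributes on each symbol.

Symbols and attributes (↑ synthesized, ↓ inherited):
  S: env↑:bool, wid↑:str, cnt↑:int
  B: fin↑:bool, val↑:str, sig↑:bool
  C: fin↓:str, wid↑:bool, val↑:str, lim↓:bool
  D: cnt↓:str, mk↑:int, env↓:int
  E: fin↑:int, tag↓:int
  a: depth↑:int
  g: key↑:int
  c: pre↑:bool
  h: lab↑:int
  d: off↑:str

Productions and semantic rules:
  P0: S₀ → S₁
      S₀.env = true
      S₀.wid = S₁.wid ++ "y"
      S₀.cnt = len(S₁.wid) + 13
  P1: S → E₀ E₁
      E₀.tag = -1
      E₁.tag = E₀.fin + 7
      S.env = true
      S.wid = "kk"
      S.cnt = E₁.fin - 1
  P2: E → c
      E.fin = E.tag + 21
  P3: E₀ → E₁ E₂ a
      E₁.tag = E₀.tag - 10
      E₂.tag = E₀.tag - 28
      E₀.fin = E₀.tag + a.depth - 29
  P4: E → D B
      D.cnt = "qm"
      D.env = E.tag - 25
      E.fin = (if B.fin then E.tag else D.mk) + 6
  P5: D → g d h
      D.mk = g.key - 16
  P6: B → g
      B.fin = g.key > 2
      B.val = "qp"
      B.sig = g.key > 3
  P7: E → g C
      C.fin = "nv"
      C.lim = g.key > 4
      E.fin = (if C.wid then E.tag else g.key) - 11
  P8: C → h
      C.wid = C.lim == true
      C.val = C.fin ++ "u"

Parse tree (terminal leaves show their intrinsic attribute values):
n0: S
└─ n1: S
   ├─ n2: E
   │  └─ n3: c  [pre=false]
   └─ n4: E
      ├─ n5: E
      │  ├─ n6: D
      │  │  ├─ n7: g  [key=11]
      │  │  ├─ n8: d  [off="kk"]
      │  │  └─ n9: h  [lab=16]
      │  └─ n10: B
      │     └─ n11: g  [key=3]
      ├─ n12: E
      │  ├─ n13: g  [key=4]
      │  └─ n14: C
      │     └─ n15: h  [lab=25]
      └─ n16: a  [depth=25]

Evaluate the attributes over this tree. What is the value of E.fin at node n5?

1. n2.tag = -1  [-1]
2. n3.pre = false  [terminal]
3. n2.fin = 20  [E.tag + 21]
4. n4.tag = 27  [E₀.fin + 7]
5. n5.tag = 17  [E₀.tag - 10]
6. n6.cnt = "qm"  ["qm"]
7. n6.env = -8  [E.tag - 25]
8. n7.key = 11  [terminal]
9. n8.off = "kk"  [terminal]
10. n9.lab = 16  [terminal]
11. n6.mk = -5  [g.key - 16]
12. n11.key = 3  [terminal]
13. n10.fin = true  [g.key > 2]
14. n10.val = "qp"  ["qp"]
15. n10.sig = false  [g.key > 3]
16. n5.fin = 23  [(if B.fin then E.tag else D.mk) + 6]
17. n12.tag = -1  [E₀.tag - 28]
18. n13.key = 4  [terminal]
19. n14.fin = "nv"  ["nv"]
20. n14.lim = false  [g.key > 4]
21. n15.lab = 25  [terminal]
22. n14.wid = false  [C.lim == true]
23. n14.val = "nvu"  [C.fin ++ "u"]
24. n12.fin = -7  [(if C.wid then E.tag else g.key) - 11]
25. n16.depth = 25  [terminal]
26. n4.fin = 23  [E₀.tag + a.depth - 29]
27. n1.env = true  [true]
28. n1.wid = "kk"  ["kk"]
29. n1.cnt = 22  [E₁.fin - 1]
30. n0.env = true  [true]
31. n0.wid = "kky"  [S₁.wid ++ "y"]
32. n0.cnt = 15  [len(S₁.wid) + 13]

23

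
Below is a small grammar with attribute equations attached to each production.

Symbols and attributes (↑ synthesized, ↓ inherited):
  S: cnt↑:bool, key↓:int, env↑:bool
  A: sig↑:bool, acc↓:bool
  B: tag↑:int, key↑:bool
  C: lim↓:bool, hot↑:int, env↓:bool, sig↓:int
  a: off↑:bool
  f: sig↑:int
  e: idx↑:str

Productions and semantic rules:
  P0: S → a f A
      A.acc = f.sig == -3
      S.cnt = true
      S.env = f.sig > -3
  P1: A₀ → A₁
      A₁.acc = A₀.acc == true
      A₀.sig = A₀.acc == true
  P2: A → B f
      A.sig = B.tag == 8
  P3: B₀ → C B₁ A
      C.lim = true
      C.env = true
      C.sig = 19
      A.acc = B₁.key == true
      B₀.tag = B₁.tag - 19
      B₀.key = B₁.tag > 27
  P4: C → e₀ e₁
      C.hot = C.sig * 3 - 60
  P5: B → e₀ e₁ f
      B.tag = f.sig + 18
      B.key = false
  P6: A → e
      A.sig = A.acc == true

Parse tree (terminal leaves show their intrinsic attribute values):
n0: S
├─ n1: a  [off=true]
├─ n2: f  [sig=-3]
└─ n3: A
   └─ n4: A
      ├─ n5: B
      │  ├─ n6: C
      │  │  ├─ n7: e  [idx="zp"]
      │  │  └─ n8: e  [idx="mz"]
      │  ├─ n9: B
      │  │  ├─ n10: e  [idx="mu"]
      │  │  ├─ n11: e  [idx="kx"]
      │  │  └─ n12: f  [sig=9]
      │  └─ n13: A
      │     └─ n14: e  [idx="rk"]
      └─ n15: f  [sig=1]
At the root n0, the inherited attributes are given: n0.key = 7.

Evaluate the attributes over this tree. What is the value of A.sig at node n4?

true

1. n0.key = 7  [given at root]
2. n1.off = true  [terminal]
3. n2.sig = -3  [terminal]
4. n3.acc = true  [f.sig == -3]
5. n4.acc = true  [A₀.acc == true]
6. n6.lim = true  [true]
7. n6.env = true  [true]
8. n6.sig = 19  [19]
9. n7.idx = "zp"  [terminal]
10. n8.idx = "mz"  [terminal]
11. n6.hot = -3  [C.sig * 3 - 60]
12. n10.idx = "mu"  [terminal]
13. n11.idx = "kx"  [terminal]
14. n12.sig = 9  [terminal]
15. n9.tag = 27  [f.sig + 18]
16. n9.key = false  [false]
17. n13.acc = false  [B₁.key == true]
18. n14.idx = "rk"  [terminal]
19. n13.sig = false  [A.acc == true]
20. n5.tag = 8  [B₁.tag - 19]
21. n5.key = false  [B₁.tag > 27]
22. n15.sig = 1  [terminal]
23. n4.sig = true  [B.tag == 8]
24. n3.sig = true  [A₀.acc == true]
25. n0.cnt = true  [true]
26. n0.env = false  [f.sig > -3]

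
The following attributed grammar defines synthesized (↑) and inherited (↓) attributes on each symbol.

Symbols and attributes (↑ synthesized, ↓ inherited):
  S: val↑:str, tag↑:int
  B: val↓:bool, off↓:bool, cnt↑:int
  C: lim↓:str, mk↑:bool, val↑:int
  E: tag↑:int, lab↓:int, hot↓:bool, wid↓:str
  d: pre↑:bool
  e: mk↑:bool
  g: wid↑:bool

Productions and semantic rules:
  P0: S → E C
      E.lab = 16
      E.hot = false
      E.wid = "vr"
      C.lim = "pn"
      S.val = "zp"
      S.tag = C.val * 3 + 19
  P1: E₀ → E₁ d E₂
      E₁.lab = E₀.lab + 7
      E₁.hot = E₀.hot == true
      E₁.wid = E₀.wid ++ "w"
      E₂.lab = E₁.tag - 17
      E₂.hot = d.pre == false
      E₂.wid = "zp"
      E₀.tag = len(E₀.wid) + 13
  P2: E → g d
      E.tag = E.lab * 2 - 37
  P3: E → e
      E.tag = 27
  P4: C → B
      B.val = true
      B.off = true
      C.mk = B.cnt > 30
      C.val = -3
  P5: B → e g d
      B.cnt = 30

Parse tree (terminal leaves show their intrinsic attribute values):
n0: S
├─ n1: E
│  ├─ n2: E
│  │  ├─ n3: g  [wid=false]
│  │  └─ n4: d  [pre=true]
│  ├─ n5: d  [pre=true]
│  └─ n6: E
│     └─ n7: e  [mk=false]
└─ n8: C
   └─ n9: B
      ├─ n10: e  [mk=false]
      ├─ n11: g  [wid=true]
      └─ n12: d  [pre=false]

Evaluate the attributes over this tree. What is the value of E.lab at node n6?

-8

1. n1.lab = 16  [16]
2. n1.hot = false  [false]
3. n1.wid = "vr"  ["vr"]
4. n2.lab = 23  [E₀.lab + 7]
5. n2.hot = false  [E₀.hot == true]
6. n2.wid = "vrw"  [E₀.wid ++ "w"]
7. n3.wid = false  [terminal]
8. n4.pre = true  [terminal]
9. n2.tag = 9  [E.lab * 2 - 37]
10. n5.pre = true  [terminal]
11. n6.lab = -8  [E₁.tag - 17]
12. n6.hot = false  [d.pre == false]
13. n6.wid = "zp"  ["zp"]
14. n7.mk = false  [terminal]
15. n6.tag = 27  [27]
16. n1.tag = 15  [len(E₀.wid) + 13]
17. n8.lim = "pn"  ["pn"]
18. n9.val = true  [true]
19. n9.off = true  [true]
20. n10.mk = false  [terminal]
21. n11.wid = true  [terminal]
22. n12.pre = false  [terminal]
23. n9.cnt = 30  [30]
24. n8.mk = false  [B.cnt > 30]
25. n8.val = -3  [-3]
26. n0.val = "zp"  ["zp"]
27. n0.tag = 10  [C.val * 3 + 19]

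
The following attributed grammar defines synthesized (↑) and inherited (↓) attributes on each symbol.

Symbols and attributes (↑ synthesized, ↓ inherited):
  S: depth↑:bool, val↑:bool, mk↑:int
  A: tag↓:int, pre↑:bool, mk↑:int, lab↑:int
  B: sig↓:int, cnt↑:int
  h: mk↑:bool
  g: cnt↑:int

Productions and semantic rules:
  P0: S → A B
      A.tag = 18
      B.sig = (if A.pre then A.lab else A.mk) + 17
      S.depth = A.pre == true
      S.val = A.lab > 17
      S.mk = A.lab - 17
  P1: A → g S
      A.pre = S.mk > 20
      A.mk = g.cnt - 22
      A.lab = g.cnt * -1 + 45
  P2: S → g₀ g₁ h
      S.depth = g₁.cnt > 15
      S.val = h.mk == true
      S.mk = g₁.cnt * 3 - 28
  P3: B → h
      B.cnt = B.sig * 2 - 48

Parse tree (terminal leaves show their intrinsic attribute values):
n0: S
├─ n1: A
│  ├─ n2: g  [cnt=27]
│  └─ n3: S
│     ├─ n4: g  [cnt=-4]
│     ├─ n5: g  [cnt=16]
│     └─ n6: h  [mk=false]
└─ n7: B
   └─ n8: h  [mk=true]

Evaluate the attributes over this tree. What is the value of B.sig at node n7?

22

1. n1.tag = 18  [18]
2. n2.cnt = 27  [terminal]
3. n4.cnt = -4  [terminal]
4. n5.cnt = 16  [terminal]
5. n6.mk = false  [terminal]
6. n3.depth = true  [g₁.cnt > 15]
7. n3.val = false  [h.mk == true]
8. n3.mk = 20  [g₁.cnt * 3 - 28]
9. n1.pre = false  [S.mk > 20]
10. n1.mk = 5  [g.cnt - 22]
11. n1.lab = 18  [g.cnt * -1 + 45]
12. n7.sig = 22  [(if A.pre then A.lab else A.mk) + 17]
13. n8.mk = true  [terminal]
14. n7.cnt = -4  [B.sig * 2 - 48]
15. n0.depth = false  [A.pre == true]
16. n0.val = true  [A.lab > 17]
17. n0.mk = 1  [A.lab - 17]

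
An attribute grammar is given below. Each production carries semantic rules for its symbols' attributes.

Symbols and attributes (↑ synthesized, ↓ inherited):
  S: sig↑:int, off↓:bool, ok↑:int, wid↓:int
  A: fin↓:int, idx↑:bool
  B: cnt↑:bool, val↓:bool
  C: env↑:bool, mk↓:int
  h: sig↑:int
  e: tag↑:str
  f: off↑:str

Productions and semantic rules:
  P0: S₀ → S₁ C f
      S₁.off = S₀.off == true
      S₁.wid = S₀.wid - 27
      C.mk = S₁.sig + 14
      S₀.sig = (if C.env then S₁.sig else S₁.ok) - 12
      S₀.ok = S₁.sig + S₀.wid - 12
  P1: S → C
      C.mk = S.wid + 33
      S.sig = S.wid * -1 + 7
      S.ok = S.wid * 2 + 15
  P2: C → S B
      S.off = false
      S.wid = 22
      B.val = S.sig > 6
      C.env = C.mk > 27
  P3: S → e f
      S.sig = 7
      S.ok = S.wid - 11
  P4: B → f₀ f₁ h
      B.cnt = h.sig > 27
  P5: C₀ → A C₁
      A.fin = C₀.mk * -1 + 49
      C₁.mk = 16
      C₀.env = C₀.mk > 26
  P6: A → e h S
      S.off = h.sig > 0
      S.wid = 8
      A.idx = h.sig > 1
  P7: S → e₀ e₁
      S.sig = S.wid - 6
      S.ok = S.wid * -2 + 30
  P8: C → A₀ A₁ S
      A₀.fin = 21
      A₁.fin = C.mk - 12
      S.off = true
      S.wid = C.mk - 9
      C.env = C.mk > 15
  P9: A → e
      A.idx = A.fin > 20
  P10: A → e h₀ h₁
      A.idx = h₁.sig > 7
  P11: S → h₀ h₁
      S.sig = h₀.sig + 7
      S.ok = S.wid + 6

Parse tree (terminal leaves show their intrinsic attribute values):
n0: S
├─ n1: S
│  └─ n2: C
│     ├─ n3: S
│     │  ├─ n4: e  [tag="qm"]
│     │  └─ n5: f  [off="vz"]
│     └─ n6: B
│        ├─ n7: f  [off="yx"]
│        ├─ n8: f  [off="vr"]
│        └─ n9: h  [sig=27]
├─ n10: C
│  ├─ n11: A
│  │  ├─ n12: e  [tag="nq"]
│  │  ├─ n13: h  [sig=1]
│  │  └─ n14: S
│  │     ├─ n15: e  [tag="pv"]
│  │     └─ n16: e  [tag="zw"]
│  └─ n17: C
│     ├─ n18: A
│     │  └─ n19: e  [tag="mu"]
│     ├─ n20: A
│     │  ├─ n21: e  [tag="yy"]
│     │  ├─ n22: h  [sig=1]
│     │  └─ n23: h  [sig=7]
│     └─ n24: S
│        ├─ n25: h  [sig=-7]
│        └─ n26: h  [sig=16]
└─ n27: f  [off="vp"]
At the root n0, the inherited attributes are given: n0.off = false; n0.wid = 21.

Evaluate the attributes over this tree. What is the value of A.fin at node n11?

22

1. n0.off = false  [given at root]
2. n0.wid = 21  [given at root]
3. n1.off = false  [S₀.off == true]
4. n1.wid = -6  [S₀.wid - 27]
5. n2.mk = 27  [S.wid + 33]
6. n3.off = false  [false]
7. n3.wid = 22  [22]
8. n4.tag = "qm"  [terminal]
9. n5.off = "vz"  [terminal]
10. n3.sig = 7  [7]
11. n3.ok = 11  [S.wid - 11]
12. n6.val = true  [S.sig > 6]
13. n7.off = "yx"  [terminal]
14. n8.off = "vr"  [terminal]
15. n9.sig = 27  [terminal]
16. n6.cnt = false  [h.sig > 27]
17. n2.env = false  [C.mk > 27]
18. n1.sig = 13  [S.wid * -1 + 7]
19. n1.ok = 3  [S.wid * 2 + 15]
20. n10.mk = 27  [S₁.sig + 14]
21. n11.fin = 22  [C₀.mk * -1 + 49]
22. n12.tag = "nq"  [terminal]
23. n13.sig = 1  [terminal]
24. n14.off = true  [h.sig > 0]
25. n14.wid = 8  [8]
26. n15.tag = "pv"  [terminal]
27. n16.tag = "zw"  [terminal]
28. n14.sig = 2  [S.wid - 6]
29. n14.ok = 14  [S.wid * -2 + 30]
30. n11.idx = false  [h.sig > 1]
31. n17.mk = 16  [16]
32. n18.fin = 21  [21]
33. n19.tag = "mu"  [terminal]
34. n18.idx = true  [A.fin > 20]
35. n20.fin = 4  [C.mk - 12]
36. n21.tag = "yy"  [terminal]
37. n22.sig = 1  [terminal]
38. n23.sig = 7  [terminal]
39. n20.idx = false  [h₁.sig > 7]
40. n24.off = true  [true]
41. n24.wid = 7  [C.mk - 9]
42. n25.sig = -7  [terminal]
43. n26.sig = 16  [terminal]
44. n24.sig = 0  [h₀.sig + 7]
45. n24.ok = 13  [S.wid + 6]
46. n17.env = true  [C.mk > 15]
47. n10.env = true  [C₀.mk > 26]
48. n27.off = "vp"  [terminal]
49. n0.sig = 1  [(if C.env then S₁.sig else S₁.ok) - 12]
50. n0.ok = 22  [S₁.sig + S₀.wid - 12]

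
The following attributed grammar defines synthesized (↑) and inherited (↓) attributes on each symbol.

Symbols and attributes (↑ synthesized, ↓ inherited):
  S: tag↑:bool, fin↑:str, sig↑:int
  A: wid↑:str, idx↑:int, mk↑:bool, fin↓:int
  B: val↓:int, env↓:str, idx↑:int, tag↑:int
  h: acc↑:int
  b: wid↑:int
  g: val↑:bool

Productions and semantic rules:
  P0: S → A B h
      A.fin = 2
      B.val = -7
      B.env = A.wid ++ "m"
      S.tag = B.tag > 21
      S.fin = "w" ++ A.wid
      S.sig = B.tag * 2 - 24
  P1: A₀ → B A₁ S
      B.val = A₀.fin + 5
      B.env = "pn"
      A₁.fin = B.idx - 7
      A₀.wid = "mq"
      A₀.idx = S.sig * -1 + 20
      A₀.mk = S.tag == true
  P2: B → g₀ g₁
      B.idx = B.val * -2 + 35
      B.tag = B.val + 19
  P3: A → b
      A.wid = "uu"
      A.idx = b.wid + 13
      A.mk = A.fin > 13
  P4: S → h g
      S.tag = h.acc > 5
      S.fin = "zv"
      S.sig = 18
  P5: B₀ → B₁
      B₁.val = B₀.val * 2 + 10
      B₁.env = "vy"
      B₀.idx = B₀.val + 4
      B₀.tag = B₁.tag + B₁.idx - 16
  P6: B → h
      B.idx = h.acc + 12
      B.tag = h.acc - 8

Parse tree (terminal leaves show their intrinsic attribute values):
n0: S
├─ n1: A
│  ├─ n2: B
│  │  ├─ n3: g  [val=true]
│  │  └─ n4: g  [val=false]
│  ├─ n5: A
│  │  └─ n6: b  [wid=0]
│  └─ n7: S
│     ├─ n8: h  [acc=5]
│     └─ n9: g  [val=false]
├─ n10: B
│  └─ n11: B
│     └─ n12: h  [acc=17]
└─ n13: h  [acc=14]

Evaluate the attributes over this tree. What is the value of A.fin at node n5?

1. n1.fin = 2  [2]
2. n2.val = 7  [A₀.fin + 5]
3. n2.env = "pn"  ["pn"]
4. n3.val = true  [terminal]
5. n4.val = false  [terminal]
6. n2.idx = 21  [B.val * -2 + 35]
7. n2.tag = 26  [B.val + 19]
8. n5.fin = 14  [B.idx - 7]
9. n6.wid = 0  [terminal]
10. n5.wid = "uu"  ["uu"]
11. n5.idx = 13  [b.wid + 13]
12. n5.mk = true  [A.fin > 13]
13. n8.acc = 5  [terminal]
14. n9.val = false  [terminal]
15. n7.tag = false  [h.acc > 5]
16. n7.fin = "zv"  ["zv"]
17. n7.sig = 18  [18]
18. n1.wid = "mq"  ["mq"]
19. n1.idx = 2  [S.sig * -1 + 20]
20. n1.mk = false  [S.tag == true]
21. n10.val = -7  [-7]
22. n10.env = "mqm"  [A.wid ++ "m"]
23. n11.val = -4  [B₀.val * 2 + 10]
24. n11.env = "vy"  ["vy"]
25. n12.acc = 17  [terminal]
26. n11.idx = 29  [h.acc + 12]
27. n11.tag = 9  [h.acc - 8]
28. n10.idx = -3  [B₀.val + 4]
29. n10.tag = 22  [B₁.tag + B₁.idx - 16]
30. n13.acc = 14  [terminal]
31. n0.tag = true  [B.tag > 21]
32. n0.fin = "wmq"  ["w" ++ A.wid]
33. n0.sig = 20  [B.tag * 2 - 24]

14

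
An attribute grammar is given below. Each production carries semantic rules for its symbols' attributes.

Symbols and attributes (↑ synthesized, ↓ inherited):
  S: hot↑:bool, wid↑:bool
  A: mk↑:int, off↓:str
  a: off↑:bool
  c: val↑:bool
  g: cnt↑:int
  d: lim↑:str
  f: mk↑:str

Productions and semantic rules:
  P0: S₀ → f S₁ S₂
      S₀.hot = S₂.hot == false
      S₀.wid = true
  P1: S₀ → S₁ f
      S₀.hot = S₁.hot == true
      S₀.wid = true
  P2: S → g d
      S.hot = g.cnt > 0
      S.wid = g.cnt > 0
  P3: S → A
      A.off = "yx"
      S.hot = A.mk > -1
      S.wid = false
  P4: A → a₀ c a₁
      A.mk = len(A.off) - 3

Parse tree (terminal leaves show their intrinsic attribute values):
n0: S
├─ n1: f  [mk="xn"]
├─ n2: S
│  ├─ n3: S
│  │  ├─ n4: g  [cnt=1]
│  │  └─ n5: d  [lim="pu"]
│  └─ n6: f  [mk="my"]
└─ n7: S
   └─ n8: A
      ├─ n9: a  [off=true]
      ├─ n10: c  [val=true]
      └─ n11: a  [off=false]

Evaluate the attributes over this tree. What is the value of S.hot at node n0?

true

1. n1.mk = "xn"  [terminal]
2. n4.cnt = 1  [terminal]
3. n5.lim = "pu"  [terminal]
4. n3.hot = true  [g.cnt > 0]
5. n3.wid = true  [g.cnt > 0]
6. n6.mk = "my"  [terminal]
7. n2.hot = true  [S₁.hot == true]
8. n2.wid = true  [true]
9. n8.off = "yx"  ["yx"]
10. n9.off = true  [terminal]
11. n10.val = true  [terminal]
12. n11.off = false  [terminal]
13. n8.mk = -1  [len(A.off) - 3]
14. n7.hot = false  [A.mk > -1]
15. n7.wid = false  [false]
16. n0.hot = true  [S₂.hot == false]
17. n0.wid = true  [true]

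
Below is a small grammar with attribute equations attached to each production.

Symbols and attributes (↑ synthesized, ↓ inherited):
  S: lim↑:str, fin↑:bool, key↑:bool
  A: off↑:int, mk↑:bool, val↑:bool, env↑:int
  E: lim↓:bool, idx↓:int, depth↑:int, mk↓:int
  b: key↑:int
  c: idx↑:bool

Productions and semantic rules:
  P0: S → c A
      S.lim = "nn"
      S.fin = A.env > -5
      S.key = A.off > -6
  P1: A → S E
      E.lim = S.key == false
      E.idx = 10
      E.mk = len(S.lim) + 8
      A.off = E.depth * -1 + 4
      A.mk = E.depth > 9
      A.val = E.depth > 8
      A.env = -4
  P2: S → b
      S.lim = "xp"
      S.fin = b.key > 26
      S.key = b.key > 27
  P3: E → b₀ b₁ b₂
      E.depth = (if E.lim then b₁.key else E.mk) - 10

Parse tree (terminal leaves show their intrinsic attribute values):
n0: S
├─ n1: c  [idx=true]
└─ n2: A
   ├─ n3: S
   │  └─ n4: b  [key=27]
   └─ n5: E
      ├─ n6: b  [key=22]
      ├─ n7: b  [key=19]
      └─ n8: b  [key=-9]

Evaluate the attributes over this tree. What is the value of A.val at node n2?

true

1. n1.idx = true  [terminal]
2. n4.key = 27  [terminal]
3. n3.lim = "xp"  ["xp"]
4. n3.fin = true  [b.key > 26]
5. n3.key = false  [b.key > 27]
6. n5.lim = true  [S.key == false]
7. n5.idx = 10  [10]
8. n5.mk = 10  [len(S.lim) + 8]
9. n6.key = 22  [terminal]
10. n7.key = 19  [terminal]
11. n8.key = -9  [terminal]
12. n5.depth = 9  [(if E.lim then b₁.key else E.mk) - 10]
13. n2.off = -5  [E.depth * -1 + 4]
14. n2.mk = false  [E.depth > 9]
15. n2.val = true  [E.depth > 8]
16. n2.env = -4  [-4]
17. n0.lim = "nn"  ["nn"]
18. n0.fin = true  [A.env > -5]
19. n0.key = true  [A.off > -6]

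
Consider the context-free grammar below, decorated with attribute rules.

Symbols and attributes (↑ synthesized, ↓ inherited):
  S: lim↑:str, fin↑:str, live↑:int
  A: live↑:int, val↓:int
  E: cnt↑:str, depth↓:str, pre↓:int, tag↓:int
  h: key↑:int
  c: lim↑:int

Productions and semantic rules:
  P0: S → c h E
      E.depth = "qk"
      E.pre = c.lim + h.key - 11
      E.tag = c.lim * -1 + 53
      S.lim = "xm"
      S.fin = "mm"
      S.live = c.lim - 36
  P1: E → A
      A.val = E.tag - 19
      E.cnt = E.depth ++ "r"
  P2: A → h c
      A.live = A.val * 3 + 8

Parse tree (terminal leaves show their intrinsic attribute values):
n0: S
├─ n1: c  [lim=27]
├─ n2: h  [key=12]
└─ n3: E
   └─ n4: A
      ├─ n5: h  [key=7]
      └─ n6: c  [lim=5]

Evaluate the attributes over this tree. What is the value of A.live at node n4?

29

1. n1.lim = 27  [terminal]
2. n2.key = 12  [terminal]
3. n3.depth = "qk"  ["qk"]
4. n3.pre = 28  [c.lim + h.key - 11]
5. n3.tag = 26  [c.lim * -1 + 53]
6. n4.val = 7  [E.tag - 19]
7. n5.key = 7  [terminal]
8. n6.lim = 5  [terminal]
9. n4.live = 29  [A.val * 3 + 8]
10. n3.cnt = "qkr"  [E.depth ++ "r"]
11. n0.lim = "xm"  ["xm"]
12. n0.fin = "mm"  ["mm"]
13. n0.live = -9  [c.lim - 36]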